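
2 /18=1 /9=0.11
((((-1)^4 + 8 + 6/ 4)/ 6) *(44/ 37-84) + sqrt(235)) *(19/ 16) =-50939/ 296 + 19 *sqrt(235)/ 16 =-153.89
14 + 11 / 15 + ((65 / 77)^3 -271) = -255.67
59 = 59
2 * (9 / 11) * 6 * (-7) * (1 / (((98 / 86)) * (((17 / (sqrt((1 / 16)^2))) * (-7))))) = 1161 / 36652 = 0.03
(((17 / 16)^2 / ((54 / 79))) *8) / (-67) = -22831 / 115776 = -0.20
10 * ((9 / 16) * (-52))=-585 / 2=-292.50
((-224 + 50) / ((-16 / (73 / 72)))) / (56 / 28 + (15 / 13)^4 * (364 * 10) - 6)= 4651049 / 2719912704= 0.00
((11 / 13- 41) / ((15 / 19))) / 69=-1102 / 1495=-0.74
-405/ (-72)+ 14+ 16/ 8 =173/ 8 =21.62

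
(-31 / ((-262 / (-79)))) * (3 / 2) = -7347 / 524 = -14.02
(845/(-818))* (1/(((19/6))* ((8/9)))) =-22815/62168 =-0.37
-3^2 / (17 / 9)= -81 / 17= -4.76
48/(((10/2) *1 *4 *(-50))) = -0.05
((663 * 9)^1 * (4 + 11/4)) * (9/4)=1449981/16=90623.81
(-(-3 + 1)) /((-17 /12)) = -24 /17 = -1.41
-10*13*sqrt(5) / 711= -130*sqrt(5) / 711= -0.41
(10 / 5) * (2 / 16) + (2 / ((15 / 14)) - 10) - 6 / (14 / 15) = -6011 / 420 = -14.31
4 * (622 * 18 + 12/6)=44792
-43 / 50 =-0.86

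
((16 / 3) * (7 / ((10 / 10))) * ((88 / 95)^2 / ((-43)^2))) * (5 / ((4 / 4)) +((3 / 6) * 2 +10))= 13877248 / 50061675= 0.28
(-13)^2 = 169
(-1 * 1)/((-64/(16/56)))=1/224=0.00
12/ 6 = 2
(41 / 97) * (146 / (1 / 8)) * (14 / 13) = 670432 / 1261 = 531.67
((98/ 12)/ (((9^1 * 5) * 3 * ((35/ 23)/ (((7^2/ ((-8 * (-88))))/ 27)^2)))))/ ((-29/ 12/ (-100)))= 386561/ 35362635264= 0.00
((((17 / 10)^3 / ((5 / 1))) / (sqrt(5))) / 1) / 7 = 0.06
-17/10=-1.70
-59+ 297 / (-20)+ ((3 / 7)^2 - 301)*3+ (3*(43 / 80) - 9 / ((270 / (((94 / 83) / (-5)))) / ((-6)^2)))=-974.41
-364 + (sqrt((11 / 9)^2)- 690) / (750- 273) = -1568851 / 4293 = -365.44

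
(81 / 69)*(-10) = -11.74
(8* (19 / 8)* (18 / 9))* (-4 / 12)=-38 / 3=-12.67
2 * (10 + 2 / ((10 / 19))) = 138 / 5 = 27.60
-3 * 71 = -213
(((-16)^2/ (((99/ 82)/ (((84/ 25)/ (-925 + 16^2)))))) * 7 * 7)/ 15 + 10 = 53987726/ 8278875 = 6.52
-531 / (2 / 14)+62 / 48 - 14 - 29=-90209 / 24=-3758.71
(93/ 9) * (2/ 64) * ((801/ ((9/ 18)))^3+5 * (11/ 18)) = 2294149599769/ 1728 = 1327632870.24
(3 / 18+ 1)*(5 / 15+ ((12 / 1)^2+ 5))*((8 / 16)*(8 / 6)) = 3136 / 27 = 116.15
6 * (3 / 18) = 1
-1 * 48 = -48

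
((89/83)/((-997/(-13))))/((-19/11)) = -12727/1572269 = -0.01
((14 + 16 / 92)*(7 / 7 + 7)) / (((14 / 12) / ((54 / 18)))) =46944 / 161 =291.58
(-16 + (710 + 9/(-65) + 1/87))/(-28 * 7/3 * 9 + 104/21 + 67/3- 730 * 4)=-27466964/137784075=-0.20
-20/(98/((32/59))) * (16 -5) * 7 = -3520/413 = -8.52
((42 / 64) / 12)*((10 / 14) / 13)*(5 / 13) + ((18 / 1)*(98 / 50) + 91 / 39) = 37.61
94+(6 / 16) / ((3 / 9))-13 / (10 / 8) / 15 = 56659 / 600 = 94.43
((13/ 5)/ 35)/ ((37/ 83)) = 1079/ 6475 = 0.17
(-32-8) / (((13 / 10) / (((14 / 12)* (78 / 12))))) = -700 / 3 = -233.33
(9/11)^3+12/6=3391/1331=2.55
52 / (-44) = -13 / 11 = -1.18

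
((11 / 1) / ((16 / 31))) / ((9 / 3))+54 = 2933 / 48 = 61.10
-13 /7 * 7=-13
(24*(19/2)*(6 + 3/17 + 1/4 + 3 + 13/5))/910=233073/77350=3.01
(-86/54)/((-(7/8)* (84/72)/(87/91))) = 19952/13377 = 1.49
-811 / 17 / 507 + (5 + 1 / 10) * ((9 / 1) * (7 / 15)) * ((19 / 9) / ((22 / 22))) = 19447009 / 430950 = 45.13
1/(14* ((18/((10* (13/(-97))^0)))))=5/126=0.04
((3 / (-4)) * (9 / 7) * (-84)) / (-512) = -0.16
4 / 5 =0.80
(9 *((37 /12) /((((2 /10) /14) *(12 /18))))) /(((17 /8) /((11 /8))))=128205 /68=1885.37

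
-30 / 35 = -6 / 7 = -0.86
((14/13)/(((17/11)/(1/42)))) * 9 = 33/221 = 0.15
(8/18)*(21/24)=7/18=0.39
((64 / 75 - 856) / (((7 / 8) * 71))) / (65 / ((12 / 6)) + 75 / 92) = -0.41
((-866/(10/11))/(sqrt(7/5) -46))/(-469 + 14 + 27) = -109549/2262622 -4763 * sqrt(35)/22626220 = -0.05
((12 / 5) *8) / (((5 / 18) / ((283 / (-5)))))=-489024 / 125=-3912.19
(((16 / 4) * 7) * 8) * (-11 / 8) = -308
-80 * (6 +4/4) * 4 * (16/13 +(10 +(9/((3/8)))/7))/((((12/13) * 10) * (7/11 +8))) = -411.90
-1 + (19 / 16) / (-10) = -179 / 160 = -1.12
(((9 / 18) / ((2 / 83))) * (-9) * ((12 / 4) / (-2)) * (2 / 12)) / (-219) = -249 / 1168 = -0.21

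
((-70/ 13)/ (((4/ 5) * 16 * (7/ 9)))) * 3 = -1.62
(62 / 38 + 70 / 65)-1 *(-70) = 72.71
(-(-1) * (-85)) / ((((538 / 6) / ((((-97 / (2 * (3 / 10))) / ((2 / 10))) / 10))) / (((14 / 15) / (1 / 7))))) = 404005 / 807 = 500.63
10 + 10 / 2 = 15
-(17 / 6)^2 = -289 / 36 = -8.03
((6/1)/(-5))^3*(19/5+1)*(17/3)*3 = -88128/625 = -141.00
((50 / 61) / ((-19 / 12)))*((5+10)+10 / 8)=-8.41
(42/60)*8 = 28/5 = 5.60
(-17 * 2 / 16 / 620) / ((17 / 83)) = -83 / 4960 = -0.02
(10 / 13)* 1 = 10 / 13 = 0.77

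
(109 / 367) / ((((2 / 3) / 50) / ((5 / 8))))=40875 / 2936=13.92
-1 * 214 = -214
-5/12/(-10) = 1/24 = 0.04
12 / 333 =4 / 111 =0.04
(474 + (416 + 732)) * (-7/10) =-5677/5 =-1135.40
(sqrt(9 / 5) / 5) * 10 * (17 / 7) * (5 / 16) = 51 * sqrt(5) / 56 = 2.04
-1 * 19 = -19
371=371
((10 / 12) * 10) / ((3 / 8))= 200 / 9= 22.22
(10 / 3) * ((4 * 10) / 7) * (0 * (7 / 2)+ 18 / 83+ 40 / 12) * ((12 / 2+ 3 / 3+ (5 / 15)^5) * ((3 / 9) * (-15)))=-3009136000 / 1270647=-2368.19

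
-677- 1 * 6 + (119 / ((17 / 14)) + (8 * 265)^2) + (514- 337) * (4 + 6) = 4495585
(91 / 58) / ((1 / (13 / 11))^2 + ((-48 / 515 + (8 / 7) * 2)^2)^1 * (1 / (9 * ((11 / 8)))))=19786720979025 / 13928303947406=1.42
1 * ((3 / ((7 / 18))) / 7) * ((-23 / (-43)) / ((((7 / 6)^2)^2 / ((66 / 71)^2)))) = 7011556992 / 25501950187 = 0.27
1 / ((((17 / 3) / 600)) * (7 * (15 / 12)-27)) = -7200 / 1241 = -5.80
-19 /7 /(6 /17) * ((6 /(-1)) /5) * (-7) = -323 /5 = -64.60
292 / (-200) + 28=1327 / 50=26.54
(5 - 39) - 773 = -807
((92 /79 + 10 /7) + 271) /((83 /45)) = 6808365 /45899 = 148.33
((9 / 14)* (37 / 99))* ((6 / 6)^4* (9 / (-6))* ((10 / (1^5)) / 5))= -111 / 154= -0.72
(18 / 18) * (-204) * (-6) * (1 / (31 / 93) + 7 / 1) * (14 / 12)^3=19436.67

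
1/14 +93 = 1303/14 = 93.07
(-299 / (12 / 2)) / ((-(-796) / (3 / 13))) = -23 / 1592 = -0.01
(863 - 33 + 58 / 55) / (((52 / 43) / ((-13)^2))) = 6387693 / 55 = 116139.87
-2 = -2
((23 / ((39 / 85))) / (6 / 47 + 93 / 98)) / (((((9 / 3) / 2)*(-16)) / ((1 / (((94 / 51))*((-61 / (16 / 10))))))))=325703 / 11797461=0.03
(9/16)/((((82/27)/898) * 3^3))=4041/656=6.16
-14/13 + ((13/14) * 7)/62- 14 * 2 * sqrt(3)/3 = -28 * sqrt(3)/3- 1567/1612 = -17.14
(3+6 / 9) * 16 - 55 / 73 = 12683 / 219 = 57.91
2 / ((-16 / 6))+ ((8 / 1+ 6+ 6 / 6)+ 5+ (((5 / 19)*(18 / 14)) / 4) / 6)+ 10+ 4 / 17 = 533585 / 18088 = 29.50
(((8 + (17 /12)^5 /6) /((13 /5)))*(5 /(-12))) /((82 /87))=-9688749925 /6366117888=-1.52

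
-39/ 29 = -1.34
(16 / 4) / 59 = 4 / 59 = 0.07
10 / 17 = 0.59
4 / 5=0.80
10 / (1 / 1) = 10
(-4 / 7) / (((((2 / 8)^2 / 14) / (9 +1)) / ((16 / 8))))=-2560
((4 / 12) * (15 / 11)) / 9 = 5 / 99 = 0.05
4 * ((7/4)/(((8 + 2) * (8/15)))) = 21/16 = 1.31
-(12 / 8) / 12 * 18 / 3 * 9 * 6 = -81 / 2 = -40.50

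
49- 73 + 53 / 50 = -1147 / 50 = -22.94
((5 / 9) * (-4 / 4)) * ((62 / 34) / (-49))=155 / 7497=0.02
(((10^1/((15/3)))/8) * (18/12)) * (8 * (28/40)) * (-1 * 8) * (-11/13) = 924/65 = 14.22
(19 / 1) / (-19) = -1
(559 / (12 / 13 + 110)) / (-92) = -7267 / 132664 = -0.05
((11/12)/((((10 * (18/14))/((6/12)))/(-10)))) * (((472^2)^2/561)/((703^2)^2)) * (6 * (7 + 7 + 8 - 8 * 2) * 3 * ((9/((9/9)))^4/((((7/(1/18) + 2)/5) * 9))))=-1648930484880/4152123106577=-0.40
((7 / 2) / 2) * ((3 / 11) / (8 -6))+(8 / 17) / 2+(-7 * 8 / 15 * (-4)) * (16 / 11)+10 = 722459 / 22440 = 32.20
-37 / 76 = -0.49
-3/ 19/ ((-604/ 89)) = 0.02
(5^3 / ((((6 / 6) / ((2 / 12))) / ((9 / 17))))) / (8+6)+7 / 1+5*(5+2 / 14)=33.50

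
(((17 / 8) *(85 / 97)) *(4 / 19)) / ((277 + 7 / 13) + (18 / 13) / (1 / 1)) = 18785 / 13365436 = 0.00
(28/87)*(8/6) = 112/261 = 0.43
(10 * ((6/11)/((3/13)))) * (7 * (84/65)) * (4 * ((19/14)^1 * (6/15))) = 25536/55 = 464.29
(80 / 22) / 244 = 10 / 671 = 0.01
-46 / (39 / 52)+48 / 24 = -178 / 3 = -59.33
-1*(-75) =75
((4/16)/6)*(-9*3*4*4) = -18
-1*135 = -135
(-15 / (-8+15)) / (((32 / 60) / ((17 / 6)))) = -1275 / 112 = -11.38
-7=-7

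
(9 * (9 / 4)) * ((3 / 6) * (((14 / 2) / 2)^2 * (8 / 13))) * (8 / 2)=305.31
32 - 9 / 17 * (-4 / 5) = 2756 / 85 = 32.42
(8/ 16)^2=1/ 4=0.25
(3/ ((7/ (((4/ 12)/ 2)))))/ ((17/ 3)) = 3/ 238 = 0.01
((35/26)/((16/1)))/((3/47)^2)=77315/3744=20.65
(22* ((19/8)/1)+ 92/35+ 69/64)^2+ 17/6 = 47175252547/15052800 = 3133.99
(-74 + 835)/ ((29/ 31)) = 23591/ 29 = 813.48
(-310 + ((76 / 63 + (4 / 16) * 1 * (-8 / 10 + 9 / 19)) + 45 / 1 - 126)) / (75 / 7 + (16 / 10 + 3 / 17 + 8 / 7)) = -158671421 / 5548608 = -28.60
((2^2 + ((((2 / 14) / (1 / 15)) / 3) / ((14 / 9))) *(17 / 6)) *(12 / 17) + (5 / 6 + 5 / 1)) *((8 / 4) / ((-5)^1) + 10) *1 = 382856 / 4165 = 91.92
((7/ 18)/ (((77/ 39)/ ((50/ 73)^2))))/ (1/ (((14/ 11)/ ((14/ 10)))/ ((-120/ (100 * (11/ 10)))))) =-40625/ 527571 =-0.08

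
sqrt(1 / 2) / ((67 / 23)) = 23 *sqrt(2) / 134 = 0.24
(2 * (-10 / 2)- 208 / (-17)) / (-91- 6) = -38 / 1649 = -0.02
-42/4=-21/2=-10.50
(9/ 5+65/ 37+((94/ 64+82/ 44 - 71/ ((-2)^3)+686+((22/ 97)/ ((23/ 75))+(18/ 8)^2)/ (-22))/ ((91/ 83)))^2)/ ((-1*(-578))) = 122090217078790203577/ 174136882410668320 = 701.12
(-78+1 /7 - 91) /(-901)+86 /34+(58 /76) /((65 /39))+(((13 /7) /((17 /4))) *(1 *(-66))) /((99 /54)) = -15046681 /1198330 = -12.56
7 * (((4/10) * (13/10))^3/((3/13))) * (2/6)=199927/140625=1.42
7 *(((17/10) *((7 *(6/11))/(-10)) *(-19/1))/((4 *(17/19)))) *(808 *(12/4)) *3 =48237903/275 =175410.56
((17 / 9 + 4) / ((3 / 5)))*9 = 265 / 3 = 88.33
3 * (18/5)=54/5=10.80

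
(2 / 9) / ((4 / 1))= 1 / 18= 0.06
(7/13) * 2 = 14/13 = 1.08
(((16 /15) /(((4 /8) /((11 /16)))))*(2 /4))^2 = 121 /225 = 0.54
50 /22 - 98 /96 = 661 /528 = 1.25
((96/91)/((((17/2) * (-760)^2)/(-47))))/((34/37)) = -5217/474696950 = -0.00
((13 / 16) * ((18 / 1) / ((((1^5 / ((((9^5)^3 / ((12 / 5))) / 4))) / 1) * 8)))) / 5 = 8029754151691311 / 1024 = 7841556788761.05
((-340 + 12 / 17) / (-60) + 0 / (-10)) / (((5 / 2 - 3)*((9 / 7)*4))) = -5047 / 2295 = -2.20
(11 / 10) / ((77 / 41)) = 0.59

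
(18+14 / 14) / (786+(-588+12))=19 / 210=0.09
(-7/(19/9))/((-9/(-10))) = -70/19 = -3.68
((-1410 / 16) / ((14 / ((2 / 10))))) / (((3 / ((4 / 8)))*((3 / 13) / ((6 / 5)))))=-611 / 560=-1.09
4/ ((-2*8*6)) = -1/ 24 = -0.04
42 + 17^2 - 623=-292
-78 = -78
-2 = -2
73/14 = 5.21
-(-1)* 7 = 7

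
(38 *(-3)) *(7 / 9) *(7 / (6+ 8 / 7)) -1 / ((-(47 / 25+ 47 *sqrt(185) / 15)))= -1413893059 / 16271400+ 375 *sqrt(185) / 216952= -86.87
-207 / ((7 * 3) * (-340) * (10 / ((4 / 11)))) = 69 / 65450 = 0.00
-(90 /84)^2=-225 /196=-1.15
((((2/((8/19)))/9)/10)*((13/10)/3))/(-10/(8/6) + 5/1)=-247/27000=-0.01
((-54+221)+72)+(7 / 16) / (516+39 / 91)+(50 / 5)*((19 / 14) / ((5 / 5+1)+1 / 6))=1290935419 / 5263440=245.26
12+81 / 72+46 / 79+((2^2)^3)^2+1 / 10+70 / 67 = 4110.85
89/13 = 6.85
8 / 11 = 0.73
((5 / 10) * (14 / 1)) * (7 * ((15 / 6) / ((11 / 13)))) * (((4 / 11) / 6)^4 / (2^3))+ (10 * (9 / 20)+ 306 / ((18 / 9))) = 4109222635 / 26090262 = 157.50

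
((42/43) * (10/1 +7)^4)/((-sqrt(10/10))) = -81578.65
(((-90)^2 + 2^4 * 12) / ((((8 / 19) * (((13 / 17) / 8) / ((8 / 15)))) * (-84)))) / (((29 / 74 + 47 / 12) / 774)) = -204537636288 / 870415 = -234988.64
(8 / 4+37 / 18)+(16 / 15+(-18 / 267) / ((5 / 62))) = 34333 / 8010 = 4.29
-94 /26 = -47 /13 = -3.62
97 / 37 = 2.62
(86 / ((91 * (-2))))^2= 1849 / 8281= 0.22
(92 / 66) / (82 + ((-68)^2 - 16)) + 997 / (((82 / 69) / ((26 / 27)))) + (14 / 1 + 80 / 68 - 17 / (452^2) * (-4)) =6802223767907923 / 8264711499660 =823.04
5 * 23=115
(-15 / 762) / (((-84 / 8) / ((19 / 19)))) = 5 / 2667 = 0.00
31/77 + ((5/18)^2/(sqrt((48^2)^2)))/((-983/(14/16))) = 181983767389/452024229888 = 0.40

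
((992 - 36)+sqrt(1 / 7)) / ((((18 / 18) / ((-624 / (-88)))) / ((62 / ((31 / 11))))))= 156 * sqrt(7) / 7+149136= 149194.96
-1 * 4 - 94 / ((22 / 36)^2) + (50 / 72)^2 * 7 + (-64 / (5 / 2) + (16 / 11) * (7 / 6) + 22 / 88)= -216390193 / 784080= -275.98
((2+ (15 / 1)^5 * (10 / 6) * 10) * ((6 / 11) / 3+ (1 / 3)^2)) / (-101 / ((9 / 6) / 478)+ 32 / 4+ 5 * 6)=-183515654 / 1591293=-115.32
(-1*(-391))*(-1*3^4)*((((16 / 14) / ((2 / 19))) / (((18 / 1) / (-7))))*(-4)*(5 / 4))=-668610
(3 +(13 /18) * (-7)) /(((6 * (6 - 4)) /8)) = -37 /27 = -1.37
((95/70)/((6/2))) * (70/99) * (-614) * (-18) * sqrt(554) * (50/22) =2916500 * sqrt(554)/363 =189108.15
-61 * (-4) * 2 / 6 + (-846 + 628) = -410 / 3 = -136.67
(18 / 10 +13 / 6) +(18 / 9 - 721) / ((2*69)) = -143 / 115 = -1.24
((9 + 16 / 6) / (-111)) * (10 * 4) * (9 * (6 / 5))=-1680 / 37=-45.41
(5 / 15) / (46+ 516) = 0.00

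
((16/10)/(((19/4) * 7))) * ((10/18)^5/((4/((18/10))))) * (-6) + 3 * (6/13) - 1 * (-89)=341747425/3781323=90.38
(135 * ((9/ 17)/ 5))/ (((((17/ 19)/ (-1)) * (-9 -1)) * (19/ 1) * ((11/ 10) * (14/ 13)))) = 3159/ 44506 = 0.07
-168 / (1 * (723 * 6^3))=-7 / 6507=-0.00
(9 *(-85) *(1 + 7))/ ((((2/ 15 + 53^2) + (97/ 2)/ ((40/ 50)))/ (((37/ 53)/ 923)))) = -0.00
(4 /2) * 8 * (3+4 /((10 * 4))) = 248 /5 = 49.60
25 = 25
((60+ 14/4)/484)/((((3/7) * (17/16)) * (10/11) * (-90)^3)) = -0.00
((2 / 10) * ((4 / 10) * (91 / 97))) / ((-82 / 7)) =-637 / 99425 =-0.01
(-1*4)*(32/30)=-64/15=-4.27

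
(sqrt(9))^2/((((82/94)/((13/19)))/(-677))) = -3722823/779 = -4778.98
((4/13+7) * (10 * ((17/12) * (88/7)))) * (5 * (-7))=-1776500/39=-45551.28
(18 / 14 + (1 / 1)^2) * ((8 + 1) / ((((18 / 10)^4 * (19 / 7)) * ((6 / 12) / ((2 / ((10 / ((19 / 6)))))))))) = 2000 / 2187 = 0.91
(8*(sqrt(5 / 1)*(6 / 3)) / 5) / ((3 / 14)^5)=8605184*sqrt(5) / 1215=15836.85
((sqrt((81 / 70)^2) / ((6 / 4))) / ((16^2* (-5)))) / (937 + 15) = -27 / 42649600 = -0.00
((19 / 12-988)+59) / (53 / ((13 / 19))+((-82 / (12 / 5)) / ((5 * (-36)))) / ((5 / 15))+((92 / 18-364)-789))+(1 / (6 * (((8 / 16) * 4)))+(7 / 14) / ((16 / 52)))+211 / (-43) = -2409738503 / 1033431384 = -2.33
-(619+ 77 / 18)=-11219 / 18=-623.28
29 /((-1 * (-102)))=29 /102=0.28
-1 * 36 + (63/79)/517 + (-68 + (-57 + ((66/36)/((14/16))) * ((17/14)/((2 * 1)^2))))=-1925606399/12007842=-160.36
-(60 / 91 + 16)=-1516 / 91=-16.66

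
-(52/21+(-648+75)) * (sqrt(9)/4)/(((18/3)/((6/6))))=11981/168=71.32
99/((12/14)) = 231/2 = 115.50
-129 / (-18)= 7.17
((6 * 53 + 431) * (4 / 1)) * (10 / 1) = 29960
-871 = -871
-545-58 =-603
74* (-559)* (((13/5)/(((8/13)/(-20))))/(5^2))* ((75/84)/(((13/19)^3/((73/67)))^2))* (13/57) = 20993454329461/63725844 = 329433.92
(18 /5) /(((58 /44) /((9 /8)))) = 3.07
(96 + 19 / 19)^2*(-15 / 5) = -28227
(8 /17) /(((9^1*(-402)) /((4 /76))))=-4 /584307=-0.00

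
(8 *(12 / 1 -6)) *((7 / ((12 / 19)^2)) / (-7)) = -361 / 3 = -120.33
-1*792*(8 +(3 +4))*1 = -11880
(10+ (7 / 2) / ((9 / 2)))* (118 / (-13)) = -97.83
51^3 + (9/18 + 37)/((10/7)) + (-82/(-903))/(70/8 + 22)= 1437690713/10836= 132677.25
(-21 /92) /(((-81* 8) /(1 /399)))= 1 /1132704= 0.00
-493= -493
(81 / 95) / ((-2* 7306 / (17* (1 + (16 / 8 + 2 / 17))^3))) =-12059037 / 401172460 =-0.03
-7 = -7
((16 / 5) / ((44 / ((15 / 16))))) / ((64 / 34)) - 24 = -33741 / 1408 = -23.96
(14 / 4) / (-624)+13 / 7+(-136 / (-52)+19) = 205007 / 8736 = 23.47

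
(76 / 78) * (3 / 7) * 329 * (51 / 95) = 4794 / 65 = 73.75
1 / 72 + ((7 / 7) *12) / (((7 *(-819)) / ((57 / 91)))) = 52495 / 4173624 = 0.01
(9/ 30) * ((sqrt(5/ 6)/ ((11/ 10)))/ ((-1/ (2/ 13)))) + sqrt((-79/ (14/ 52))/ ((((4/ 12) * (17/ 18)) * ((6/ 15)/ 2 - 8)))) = -sqrt(30)/ 143 + 6 * sqrt(47005)/ 119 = 10.89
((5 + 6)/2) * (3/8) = 33/16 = 2.06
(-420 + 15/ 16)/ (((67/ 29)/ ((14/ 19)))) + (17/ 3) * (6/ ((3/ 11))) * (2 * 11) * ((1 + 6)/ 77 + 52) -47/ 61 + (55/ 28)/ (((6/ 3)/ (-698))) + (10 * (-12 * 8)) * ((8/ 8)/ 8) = 617183739553/ 4348568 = 141928.04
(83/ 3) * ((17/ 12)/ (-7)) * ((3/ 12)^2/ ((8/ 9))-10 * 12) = 671.51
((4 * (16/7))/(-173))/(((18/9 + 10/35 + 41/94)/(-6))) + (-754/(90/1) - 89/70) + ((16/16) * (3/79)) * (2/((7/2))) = -16296464867/1713431790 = -9.51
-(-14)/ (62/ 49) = 343/ 31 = 11.06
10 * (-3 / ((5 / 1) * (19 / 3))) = -0.95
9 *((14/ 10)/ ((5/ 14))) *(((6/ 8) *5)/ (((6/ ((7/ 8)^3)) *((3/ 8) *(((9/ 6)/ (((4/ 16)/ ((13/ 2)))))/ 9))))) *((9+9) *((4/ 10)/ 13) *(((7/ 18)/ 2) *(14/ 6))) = 2470629/ 1081600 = 2.28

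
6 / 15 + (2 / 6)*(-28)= -8.93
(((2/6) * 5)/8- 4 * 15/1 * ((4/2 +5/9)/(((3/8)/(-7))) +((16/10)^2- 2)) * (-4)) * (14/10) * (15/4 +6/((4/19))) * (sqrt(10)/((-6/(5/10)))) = 1226015441 * sqrt(10)/28800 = 134618.10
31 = 31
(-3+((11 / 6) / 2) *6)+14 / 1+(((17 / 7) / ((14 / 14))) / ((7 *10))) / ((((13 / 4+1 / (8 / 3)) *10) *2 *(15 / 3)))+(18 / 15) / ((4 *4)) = 23553211 / 1421000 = 16.58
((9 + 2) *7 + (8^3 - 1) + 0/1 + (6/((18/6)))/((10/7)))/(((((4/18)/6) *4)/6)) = 238707/10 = 23870.70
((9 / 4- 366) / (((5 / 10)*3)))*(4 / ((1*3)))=-323.33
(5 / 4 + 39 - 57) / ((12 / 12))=-16.75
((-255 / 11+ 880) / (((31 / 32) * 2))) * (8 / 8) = 150800 / 341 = 442.23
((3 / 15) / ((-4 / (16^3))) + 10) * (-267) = 260058 / 5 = 52011.60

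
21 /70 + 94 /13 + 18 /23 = 24857 /2990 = 8.31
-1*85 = -85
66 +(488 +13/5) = 2783/5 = 556.60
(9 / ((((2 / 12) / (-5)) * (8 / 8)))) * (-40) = 10800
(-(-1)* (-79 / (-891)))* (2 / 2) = 79 / 891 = 0.09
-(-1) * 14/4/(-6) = -7/12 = -0.58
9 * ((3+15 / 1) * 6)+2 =974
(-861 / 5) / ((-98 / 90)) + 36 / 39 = 14475 / 91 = 159.07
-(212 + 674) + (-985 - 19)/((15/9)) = -1488.40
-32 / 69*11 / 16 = -0.32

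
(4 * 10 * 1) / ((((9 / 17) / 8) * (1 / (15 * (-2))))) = -54400 / 3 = -18133.33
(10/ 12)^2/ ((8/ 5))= 125/ 288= 0.43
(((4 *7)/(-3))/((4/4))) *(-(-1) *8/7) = -32/3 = -10.67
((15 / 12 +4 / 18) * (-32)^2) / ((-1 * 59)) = -13568 / 531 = -25.55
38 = 38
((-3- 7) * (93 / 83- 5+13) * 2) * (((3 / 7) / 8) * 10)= -56775 / 581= -97.72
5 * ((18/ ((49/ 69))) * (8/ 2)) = 24840/ 49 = 506.94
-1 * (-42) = 42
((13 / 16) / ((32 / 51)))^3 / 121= 0.02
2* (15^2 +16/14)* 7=3166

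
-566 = -566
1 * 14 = 14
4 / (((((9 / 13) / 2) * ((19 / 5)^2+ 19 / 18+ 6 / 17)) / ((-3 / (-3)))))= 88400 / 121241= 0.73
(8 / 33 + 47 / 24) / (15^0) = 581 / 264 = 2.20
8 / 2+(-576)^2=331780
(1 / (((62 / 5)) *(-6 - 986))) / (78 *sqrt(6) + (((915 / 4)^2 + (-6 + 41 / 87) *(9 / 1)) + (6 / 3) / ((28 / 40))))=-34470280817 / 22166909147849377364 + 12857208 *sqrt(6) / 5541727286962344341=-0.00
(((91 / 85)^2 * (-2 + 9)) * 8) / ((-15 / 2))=-927472 / 108375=-8.56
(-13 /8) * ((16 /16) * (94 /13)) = -11.75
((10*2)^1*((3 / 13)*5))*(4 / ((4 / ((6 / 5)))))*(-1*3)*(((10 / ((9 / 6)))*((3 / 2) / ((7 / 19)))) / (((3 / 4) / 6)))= -1641600 / 91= -18039.56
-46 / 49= -0.94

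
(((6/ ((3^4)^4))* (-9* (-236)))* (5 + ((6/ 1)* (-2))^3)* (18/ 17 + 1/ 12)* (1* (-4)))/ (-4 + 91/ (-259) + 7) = 3505539988/ 3984213177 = 0.88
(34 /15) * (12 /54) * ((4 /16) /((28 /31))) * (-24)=-1054 /315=-3.35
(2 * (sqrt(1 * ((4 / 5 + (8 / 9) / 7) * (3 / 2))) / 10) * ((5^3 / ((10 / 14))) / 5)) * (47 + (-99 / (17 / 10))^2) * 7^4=2385832883 * sqrt(15330) / 4335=68143117.07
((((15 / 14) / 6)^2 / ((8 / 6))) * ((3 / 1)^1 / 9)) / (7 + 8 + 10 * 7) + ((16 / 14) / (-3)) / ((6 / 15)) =-152305 / 159936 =-0.95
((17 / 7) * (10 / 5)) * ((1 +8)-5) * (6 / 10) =11.66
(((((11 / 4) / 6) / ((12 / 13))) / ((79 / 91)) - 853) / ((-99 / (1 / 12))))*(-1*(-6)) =19394443 / 4504896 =4.31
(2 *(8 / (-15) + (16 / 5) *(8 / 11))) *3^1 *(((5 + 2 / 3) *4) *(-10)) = -80512 / 33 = -2439.76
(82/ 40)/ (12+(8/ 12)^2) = 369/ 2240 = 0.16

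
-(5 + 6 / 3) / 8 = -7 / 8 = -0.88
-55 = -55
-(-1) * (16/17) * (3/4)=12/17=0.71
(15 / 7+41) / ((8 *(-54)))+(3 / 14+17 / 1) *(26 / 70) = 333079 / 52920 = 6.29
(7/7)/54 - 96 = -5183/54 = -95.98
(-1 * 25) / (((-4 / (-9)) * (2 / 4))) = -225 / 2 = -112.50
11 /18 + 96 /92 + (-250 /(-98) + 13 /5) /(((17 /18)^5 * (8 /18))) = 2459574832129 /144016095510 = 17.08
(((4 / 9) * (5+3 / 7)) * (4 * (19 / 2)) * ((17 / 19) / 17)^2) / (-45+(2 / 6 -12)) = -8 / 1785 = -0.00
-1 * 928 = -928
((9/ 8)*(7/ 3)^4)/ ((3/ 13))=31213/ 216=144.50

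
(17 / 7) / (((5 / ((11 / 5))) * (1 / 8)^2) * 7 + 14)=11968 / 70217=0.17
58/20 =29/10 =2.90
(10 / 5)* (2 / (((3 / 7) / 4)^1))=112 / 3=37.33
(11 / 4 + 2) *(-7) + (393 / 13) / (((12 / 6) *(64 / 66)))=-14695 / 832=-17.66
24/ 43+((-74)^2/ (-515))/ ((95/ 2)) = 703264/ 2103775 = 0.33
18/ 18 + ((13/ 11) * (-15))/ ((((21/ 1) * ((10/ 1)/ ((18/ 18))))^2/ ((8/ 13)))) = 8083/ 8085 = 1.00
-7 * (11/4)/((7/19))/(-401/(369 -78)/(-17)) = -1033923/1604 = -644.59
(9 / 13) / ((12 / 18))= 27 / 26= 1.04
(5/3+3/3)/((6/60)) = 80/3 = 26.67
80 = 80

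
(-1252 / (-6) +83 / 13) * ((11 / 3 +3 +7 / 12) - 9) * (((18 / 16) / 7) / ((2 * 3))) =-10.08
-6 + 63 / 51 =-81 / 17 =-4.76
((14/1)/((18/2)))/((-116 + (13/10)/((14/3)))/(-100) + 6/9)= 196000/229809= 0.85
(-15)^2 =225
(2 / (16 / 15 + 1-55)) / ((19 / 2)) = -30 / 7543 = -0.00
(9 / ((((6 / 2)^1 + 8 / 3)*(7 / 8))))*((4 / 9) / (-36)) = -8 / 357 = -0.02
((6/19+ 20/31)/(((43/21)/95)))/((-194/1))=-29715/129301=-0.23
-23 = -23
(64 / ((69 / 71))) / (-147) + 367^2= 1366145983 / 10143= 134688.55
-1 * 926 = -926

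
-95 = -95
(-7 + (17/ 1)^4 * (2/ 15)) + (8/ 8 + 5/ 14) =2337403/ 210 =11130.49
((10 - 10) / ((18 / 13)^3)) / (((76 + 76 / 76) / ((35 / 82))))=0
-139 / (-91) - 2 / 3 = 235 / 273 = 0.86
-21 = -21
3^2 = 9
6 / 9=0.67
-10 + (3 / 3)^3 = -9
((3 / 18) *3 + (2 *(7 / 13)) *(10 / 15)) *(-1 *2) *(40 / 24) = -475 / 117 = -4.06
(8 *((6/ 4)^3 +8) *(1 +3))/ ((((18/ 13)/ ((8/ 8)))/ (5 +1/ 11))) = 132496/ 99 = 1338.34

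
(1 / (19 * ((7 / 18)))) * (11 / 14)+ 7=6616 / 931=7.11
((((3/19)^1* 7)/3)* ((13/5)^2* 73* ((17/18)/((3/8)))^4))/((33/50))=3692948499968/333213507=11082.83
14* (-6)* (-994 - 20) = 85176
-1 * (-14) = 14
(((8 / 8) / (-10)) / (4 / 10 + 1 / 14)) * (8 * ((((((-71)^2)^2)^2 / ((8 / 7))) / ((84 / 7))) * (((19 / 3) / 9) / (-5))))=601196537589803491 / 53460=11245726479420.19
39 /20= 1.95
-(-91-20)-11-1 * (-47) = 147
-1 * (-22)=22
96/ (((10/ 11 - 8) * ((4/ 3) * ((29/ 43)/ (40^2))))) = -9081600/ 377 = -24089.12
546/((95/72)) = 39312/95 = 413.81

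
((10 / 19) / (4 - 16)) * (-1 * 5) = 25 / 114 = 0.22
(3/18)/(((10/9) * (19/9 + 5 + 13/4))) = 27/1865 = 0.01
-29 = -29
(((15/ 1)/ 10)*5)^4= 50625/ 16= 3164.06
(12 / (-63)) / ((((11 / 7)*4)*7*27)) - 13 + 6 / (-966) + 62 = 7028185 / 143451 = 48.99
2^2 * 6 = 24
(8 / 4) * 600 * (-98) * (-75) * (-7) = -61740000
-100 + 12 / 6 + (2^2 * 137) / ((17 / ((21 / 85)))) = -130102 / 1445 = -90.04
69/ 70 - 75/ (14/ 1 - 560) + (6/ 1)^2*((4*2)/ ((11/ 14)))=262883/ 715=367.67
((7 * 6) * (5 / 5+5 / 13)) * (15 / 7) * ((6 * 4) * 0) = 0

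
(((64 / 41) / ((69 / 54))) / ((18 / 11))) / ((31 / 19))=13376 / 29233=0.46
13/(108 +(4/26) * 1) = 169/1406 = 0.12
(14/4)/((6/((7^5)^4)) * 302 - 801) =-558545864083284007/127827210608774421978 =-0.00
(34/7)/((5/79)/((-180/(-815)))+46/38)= 1837224/566279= 3.24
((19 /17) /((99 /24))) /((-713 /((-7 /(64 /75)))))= 3325 /1066648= 0.00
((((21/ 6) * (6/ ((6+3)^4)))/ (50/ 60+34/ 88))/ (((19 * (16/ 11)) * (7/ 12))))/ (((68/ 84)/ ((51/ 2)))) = 121/ 23598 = 0.01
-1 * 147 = -147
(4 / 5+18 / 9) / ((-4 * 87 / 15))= -0.12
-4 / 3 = -1.33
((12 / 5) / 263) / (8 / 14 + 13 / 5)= 28 / 9731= 0.00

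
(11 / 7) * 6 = 66 / 7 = 9.43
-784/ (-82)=392/ 41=9.56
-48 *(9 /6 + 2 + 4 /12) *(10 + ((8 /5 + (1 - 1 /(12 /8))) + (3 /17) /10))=-112148 /51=-2198.98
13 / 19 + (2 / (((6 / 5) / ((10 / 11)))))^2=61657 / 20691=2.98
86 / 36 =43 / 18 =2.39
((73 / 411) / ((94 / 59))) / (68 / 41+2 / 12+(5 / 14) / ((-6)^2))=14833308 / 244173319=0.06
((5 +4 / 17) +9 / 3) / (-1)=-140 / 17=-8.24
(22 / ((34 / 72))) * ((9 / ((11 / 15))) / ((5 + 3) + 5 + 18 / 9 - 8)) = 9720 / 119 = 81.68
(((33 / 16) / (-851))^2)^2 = 1185921 / 34371475105447936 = 0.00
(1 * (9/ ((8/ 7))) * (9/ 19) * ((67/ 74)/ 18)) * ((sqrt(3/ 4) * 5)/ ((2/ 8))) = 21105 * sqrt(3)/ 11248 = 3.25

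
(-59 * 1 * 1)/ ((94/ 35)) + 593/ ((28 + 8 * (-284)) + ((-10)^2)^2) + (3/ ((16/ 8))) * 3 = -6339805/ 364532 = -17.39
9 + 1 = 10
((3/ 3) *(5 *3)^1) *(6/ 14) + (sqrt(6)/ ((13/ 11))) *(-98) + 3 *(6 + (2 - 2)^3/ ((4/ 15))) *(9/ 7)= 207/ 7 - 1078 *sqrt(6)/ 13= -173.55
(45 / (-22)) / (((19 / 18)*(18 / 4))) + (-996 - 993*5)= -1245939 / 209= -5961.43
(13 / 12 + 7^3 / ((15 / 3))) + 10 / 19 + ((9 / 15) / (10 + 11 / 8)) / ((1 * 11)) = 80124511 / 1141140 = 70.21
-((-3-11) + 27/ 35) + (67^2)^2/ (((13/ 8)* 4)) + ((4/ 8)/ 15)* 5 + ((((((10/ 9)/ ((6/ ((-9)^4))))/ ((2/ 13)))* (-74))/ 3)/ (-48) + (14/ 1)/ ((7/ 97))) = 67800932347/ 21840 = 3104438.29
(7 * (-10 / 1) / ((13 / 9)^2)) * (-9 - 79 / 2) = 1627.19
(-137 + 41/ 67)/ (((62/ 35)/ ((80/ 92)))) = -3198300/ 47771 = -66.95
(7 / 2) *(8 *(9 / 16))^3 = 5103 / 16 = 318.94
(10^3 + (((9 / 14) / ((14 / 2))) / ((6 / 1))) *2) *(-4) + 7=-195663 / 49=-3993.12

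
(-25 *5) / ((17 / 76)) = -9500 / 17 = -558.82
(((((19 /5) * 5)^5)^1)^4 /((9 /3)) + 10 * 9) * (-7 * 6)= -526259628405643414706982194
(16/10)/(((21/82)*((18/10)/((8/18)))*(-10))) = -1312/8505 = -0.15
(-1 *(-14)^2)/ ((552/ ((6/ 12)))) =-49/ 276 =-0.18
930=930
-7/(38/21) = -147/38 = -3.87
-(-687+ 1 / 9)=6182 / 9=686.89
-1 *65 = -65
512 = 512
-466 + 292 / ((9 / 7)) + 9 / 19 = -40769 / 171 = -238.42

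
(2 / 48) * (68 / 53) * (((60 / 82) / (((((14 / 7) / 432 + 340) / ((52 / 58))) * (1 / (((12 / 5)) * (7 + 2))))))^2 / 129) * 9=112570121723904 / 17377416001898766479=0.00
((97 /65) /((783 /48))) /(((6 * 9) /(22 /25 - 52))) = -110192 /1272375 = -0.09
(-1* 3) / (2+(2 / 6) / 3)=-27 / 19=-1.42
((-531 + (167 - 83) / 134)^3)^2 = 2013436413500924878841390625 / 90458382169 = 22258151928245822.52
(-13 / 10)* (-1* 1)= 1.30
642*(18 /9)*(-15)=-19260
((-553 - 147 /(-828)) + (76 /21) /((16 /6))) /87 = -36739 /5796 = -6.34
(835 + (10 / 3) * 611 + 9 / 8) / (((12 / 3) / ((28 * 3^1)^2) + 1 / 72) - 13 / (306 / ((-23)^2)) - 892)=-172298553 / 54845617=-3.14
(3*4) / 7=12 / 7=1.71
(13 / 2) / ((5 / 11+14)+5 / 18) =1287 / 2917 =0.44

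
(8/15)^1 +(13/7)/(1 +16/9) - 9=-4094/525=-7.80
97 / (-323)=-0.30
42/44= 21/22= 0.95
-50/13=-3.85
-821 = -821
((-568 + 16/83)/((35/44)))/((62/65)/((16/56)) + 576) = -26957216/21878717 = -1.23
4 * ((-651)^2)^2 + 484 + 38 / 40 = 718429150888.95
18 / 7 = 2.57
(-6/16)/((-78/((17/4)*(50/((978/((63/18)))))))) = 2975/813696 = 0.00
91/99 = 0.92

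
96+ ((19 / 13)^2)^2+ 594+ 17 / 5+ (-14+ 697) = 197208407 / 142805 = 1380.96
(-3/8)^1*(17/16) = -51/128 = -0.40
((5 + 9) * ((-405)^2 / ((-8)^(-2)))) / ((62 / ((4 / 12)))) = 790141.94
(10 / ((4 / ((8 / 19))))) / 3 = 20 / 57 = 0.35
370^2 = 136900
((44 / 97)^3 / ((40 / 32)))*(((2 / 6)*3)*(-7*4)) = -9540608 / 4563365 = -2.09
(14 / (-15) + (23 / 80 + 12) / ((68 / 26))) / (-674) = -30721 / 5499840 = -0.01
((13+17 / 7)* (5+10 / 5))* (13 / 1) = 1404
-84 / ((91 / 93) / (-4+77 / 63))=3100 / 13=238.46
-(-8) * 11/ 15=88/ 15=5.87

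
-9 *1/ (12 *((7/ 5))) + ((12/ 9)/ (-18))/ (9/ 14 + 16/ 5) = -112865/ 203364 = -0.55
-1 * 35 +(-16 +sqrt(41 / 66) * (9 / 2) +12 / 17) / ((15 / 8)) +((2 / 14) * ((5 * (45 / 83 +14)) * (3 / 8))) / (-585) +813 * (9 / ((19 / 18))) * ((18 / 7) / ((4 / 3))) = 2 * sqrt(2706) / 55 +780218882075 / 58550856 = 13327.38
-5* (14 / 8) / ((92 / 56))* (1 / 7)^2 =-0.11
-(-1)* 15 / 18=5 / 6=0.83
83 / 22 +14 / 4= 80 / 11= 7.27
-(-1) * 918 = 918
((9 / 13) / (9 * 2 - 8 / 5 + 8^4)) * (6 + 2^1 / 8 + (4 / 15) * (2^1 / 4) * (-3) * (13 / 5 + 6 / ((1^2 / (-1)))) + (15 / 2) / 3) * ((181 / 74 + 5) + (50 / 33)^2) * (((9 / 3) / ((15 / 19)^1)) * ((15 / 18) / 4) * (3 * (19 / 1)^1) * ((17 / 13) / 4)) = 1623593323591 / 6637856642560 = 0.24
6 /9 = 2 /3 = 0.67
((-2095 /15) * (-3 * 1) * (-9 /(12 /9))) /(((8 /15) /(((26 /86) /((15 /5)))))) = -735345 /1376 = -534.41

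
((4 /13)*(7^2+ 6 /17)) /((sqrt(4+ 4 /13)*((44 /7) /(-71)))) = -59569*sqrt(182) /9724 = -82.64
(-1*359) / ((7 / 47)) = -16873 / 7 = -2410.43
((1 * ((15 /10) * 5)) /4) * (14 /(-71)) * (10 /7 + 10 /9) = -200 /213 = -0.94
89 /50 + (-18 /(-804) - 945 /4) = -1570799 /6700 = -234.45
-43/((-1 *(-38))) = -43/38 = -1.13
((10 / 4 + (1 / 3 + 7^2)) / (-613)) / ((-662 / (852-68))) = 0.10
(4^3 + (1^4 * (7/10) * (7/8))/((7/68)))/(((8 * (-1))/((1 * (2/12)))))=-1399/960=-1.46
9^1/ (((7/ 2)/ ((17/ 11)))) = 306/ 77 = 3.97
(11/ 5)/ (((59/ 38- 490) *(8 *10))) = -209/ 3712200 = -0.00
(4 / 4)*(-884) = -884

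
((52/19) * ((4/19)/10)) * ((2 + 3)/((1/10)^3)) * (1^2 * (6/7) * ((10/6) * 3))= 3120000/2527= 1234.67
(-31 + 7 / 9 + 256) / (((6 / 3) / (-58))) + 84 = -58172 / 9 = -6463.56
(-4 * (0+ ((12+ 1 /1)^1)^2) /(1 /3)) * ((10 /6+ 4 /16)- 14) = 24505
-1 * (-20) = 20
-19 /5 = -3.80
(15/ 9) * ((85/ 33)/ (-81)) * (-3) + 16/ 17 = 49993/ 45441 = 1.10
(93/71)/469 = 0.00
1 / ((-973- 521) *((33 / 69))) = -23 / 16434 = -0.00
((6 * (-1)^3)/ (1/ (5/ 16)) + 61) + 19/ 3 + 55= 2891/ 24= 120.46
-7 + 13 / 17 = -106 / 17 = -6.24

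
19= 19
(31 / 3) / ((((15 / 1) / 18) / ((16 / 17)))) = 992 / 85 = 11.67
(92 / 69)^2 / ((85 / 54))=96 / 85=1.13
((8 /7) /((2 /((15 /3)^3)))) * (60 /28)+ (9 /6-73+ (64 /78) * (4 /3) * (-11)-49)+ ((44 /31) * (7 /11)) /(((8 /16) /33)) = 28485421 /355446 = 80.14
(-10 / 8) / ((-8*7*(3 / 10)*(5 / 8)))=5 / 42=0.12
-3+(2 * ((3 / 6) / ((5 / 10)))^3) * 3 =3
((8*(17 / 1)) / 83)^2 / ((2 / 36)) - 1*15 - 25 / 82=18654401 / 564898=33.02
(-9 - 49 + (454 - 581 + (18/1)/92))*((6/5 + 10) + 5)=-2993.83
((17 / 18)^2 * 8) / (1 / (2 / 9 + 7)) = 37570 / 729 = 51.54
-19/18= -1.06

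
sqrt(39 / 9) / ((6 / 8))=4*sqrt(39) / 9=2.78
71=71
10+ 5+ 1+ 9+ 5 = 30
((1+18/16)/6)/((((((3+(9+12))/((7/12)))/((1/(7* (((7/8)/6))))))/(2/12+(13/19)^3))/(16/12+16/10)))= 535381/44446320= 0.01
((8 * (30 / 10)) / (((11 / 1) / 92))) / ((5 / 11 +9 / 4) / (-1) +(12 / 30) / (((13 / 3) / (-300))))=-6.60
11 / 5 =2.20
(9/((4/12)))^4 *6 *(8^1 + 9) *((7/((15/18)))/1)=2276693244/5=455338648.80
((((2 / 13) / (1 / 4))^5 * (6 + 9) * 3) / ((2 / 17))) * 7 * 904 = 79313633280 / 371293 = 213614.67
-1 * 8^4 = -4096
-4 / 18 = -2 / 9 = -0.22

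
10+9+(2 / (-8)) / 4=303 / 16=18.94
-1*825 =-825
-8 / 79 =-0.10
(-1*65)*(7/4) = -455/4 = -113.75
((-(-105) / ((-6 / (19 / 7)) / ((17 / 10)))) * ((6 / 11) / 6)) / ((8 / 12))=-969 / 88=-11.01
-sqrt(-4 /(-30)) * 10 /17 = -2 * sqrt(30) /51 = -0.21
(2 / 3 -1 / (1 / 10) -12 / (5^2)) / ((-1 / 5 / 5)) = 736 / 3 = 245.33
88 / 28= 22 / 7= 3.14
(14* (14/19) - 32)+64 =804/19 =42.32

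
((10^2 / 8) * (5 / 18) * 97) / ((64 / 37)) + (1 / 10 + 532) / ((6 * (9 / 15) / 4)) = 1810801 / 2304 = 785.94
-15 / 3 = -5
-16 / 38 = -8 / 19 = -0.42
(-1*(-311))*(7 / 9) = 2177 / 9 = 241.89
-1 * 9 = -9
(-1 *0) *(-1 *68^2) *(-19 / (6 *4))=0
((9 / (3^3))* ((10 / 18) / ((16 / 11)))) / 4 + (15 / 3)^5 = 3125.03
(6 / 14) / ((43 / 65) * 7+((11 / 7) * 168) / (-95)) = 3705 / 16009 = 0.23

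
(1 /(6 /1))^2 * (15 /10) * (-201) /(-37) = 67 /296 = 0.23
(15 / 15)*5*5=25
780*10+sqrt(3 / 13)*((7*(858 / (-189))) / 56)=7800 - 11*sqrt(39) / 252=7799.73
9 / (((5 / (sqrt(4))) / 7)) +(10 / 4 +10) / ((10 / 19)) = 979 / 20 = 48.95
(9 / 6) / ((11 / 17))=51 / 22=2.32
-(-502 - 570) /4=268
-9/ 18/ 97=-1/ 194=-0.01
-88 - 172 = -260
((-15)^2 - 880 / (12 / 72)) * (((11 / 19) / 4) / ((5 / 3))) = -33363 / 76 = -438.99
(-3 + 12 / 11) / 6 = -7 / 22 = -0.32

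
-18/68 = -0.26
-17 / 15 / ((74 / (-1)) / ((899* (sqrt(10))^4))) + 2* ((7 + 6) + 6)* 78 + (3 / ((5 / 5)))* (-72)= 457858 / 111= 4124.85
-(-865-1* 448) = 1313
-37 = -37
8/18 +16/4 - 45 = -40.56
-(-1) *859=859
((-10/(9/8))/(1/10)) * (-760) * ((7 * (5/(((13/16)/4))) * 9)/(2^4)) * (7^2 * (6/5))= 5005056000/13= 385004307.69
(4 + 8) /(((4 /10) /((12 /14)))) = 180 /7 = 25.71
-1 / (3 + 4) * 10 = -10 / 7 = -1.43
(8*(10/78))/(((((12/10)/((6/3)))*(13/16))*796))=800/302679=0.00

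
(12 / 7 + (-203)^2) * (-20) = -5769500 / 7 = -824214.29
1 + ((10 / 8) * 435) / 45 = 13.08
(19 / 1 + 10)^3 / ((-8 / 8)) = -24389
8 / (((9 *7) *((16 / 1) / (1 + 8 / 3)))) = 11 / 378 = 0.03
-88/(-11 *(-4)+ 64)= -22/27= -0.81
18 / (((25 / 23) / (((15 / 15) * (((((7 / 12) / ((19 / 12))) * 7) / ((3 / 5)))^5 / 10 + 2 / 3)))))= 4079033594123 / 1671366825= 2440.54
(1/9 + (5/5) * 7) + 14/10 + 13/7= 3266/315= 10.37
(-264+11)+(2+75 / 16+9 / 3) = -3893 / 16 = -243.31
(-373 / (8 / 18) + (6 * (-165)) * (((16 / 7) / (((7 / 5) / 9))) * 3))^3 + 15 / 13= -8614059056738122811601 / 97883968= -88002757067818.53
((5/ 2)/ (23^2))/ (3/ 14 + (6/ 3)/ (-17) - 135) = -595/ 16984603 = -0.00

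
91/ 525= 13/ 75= 0.17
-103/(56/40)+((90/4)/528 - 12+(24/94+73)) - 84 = -11149241/115808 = -96.27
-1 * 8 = -8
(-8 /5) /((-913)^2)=-8 /4167845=-0.00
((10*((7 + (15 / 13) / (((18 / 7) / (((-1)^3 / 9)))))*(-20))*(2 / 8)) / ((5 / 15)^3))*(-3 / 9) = 121975 / 39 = 3127.56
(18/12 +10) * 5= 115/2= 57.50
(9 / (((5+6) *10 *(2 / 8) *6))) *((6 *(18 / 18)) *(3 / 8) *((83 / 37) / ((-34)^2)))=2241 / 9409840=0.00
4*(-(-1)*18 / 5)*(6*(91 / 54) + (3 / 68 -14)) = -4706 / 85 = -55.36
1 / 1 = 1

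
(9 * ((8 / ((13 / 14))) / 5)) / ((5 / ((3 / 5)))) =3024 / 1625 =1.86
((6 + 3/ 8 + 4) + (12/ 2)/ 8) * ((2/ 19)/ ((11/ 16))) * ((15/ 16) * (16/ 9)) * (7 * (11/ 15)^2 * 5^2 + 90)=522.68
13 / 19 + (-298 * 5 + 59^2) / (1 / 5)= 189158 / 19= 9955.68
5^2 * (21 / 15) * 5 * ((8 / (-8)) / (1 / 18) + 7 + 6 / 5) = -1715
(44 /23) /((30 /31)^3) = 327701 /155250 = 2.11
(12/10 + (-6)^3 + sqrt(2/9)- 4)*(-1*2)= 2188/5- 2*sqrt(2)/3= 436.66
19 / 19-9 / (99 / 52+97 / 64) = -4643 / 2845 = -1.63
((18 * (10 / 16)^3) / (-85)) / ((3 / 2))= -75 / 2176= -0.03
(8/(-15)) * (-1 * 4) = 32/15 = 2.13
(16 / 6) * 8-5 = 49 / 3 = 16.33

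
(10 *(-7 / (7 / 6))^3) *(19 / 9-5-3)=12720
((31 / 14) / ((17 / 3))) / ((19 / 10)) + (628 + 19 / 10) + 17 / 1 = 14631059 / 22610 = 647.11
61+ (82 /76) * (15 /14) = 33067 /532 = 62.16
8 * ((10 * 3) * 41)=9840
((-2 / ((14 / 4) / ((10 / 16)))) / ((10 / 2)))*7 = -1 / 2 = -0.50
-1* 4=-4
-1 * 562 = -562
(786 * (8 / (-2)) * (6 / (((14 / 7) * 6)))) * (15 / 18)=-1310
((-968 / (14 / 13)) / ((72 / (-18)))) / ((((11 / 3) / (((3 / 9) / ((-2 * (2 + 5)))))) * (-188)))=143 / 18424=0.01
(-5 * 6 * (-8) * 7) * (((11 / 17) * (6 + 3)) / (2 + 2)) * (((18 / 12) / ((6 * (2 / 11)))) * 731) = 4916835 / 2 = 2458417.50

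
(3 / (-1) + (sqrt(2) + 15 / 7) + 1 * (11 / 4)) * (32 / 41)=32 * sqrt(2) / 41 + 424 / 287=2.58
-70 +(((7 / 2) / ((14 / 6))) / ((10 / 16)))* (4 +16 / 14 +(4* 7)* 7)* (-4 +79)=252950 / 7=36135.71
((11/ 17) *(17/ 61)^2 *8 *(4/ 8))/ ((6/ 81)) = 10098/ 3721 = 2.71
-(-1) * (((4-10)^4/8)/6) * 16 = 432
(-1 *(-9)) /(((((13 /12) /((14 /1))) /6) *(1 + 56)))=3024 /247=12.24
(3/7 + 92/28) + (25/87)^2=3.80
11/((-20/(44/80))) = -121/400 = -0.30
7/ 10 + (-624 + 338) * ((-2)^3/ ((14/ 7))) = 11447/ 10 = 1144.70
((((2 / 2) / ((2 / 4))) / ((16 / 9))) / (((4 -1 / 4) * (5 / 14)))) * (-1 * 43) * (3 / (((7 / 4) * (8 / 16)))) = -3096 / 25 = -123.84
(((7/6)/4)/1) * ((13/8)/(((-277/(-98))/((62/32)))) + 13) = 1751477/425472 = 4.12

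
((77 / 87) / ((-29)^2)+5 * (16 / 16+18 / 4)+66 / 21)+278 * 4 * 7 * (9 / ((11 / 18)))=1292043699635 / 11267718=114667.73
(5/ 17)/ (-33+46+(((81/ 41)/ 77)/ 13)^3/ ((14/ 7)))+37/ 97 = 1197572949702475793/ 2963792579450127163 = 0.40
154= 154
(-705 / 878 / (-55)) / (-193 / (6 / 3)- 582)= -0.00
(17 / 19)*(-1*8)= -136 / 19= -7.16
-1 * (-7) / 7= 1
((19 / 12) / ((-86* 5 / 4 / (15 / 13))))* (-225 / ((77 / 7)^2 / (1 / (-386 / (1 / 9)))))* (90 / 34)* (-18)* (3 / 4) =577125 / 1775388472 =0.00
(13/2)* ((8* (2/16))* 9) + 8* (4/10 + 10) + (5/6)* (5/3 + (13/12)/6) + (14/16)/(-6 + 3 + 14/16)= 142.83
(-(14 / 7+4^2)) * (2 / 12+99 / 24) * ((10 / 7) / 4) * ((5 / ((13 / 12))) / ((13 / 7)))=-23175 / 338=-68.57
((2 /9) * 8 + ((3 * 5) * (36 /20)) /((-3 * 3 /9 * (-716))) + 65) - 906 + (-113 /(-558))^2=-23384477447 /27867078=-839.14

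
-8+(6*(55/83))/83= -54782/6889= -7.95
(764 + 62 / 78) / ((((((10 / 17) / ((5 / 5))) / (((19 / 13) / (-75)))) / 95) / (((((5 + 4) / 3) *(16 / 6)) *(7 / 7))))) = -732193196 / 38025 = -19255.57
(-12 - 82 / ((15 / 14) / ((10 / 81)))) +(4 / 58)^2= -4382320 / 204363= -21.44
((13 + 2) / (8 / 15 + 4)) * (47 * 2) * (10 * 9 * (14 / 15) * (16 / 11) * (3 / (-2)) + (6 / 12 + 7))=-40893525 / 748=-54670.49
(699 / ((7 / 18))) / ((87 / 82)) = 343908 / 203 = 1694.13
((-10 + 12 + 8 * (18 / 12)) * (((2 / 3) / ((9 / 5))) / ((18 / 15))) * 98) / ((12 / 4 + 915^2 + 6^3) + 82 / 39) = 0.00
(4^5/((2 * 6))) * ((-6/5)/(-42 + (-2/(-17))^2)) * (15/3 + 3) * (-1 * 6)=-3551232/30335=-117.07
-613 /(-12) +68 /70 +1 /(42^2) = 114782 /2205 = 52.06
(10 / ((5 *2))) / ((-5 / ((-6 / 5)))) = 6 / 25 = 0.24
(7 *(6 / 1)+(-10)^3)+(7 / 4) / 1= -3825 / 4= -956.25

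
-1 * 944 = -944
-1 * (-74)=74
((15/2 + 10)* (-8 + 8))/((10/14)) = 0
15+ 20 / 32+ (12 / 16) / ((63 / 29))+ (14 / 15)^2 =212201 / 12600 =16.84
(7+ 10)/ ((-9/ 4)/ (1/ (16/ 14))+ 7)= 119/ 31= 3.84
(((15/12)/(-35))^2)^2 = 1/614656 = 0.00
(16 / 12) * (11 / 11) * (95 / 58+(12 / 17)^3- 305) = -57562674 / 142477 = -404.01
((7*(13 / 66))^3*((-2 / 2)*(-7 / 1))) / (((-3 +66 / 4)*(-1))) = -5274997 / 3881196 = -1.36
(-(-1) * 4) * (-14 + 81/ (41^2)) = -93812/ 1681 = -55.81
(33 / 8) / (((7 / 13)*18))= 143 / 336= 0.43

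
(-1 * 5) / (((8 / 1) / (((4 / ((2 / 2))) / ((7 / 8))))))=-20 / 7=-2.86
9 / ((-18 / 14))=-7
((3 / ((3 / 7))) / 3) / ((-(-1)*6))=0.39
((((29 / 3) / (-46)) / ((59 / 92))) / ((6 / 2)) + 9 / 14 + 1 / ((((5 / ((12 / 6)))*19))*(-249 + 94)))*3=58399207 / 36488550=1.60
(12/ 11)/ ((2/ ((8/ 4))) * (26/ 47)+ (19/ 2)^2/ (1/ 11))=752/ 684717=0.00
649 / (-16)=-649 / 16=-40.56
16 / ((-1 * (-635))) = 16 / 635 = 0.03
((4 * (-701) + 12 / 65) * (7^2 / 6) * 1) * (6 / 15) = -8930152 / 975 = -9159.13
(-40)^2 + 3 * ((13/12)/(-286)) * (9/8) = 1126391/704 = 1599.99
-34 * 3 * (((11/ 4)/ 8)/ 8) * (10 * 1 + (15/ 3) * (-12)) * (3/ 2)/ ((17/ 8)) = 2475/ 16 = 154.69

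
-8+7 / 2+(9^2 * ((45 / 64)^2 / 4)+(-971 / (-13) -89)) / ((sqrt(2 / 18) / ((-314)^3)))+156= 10624009676757 / 26624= 399038825.00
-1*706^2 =-498436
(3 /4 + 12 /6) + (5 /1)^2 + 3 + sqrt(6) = sqrt(6) + 123 /4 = 33.20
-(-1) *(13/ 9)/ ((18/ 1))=0.08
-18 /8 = -2.25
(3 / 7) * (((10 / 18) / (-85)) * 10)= -10 / 357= -0.03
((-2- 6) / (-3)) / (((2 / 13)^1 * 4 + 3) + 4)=104 / 297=0.35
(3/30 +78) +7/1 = 851/10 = 85.10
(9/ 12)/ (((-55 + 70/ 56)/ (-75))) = 45/ 43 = 1.05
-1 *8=-8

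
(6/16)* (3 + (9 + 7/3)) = 43/8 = 5.38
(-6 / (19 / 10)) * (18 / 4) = -270 / 19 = -14.21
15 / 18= 5 / 6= 0.83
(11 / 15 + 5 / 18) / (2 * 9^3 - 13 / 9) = 91 / 131090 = 0.00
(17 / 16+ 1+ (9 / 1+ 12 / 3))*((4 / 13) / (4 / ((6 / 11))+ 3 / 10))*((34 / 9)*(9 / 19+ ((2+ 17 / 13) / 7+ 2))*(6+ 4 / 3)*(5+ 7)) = 3060950640 / 5147233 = 594.68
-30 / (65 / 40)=-240 / 13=-18.46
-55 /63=-0.87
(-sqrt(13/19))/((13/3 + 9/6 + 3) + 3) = -0.07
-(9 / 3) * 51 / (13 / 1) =-153 / 13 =-11.77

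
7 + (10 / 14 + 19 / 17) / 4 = 1775 / 238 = 7.46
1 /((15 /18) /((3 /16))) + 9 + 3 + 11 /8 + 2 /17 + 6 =1676 /85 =19.72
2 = 2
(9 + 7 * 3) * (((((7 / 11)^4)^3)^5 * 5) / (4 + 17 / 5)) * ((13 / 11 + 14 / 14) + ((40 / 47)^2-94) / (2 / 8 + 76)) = 541337121531950682222632784153132616412267945079506207978400 / 16698638753752584832319889516904397273761165468471757802693558635869643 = 0.00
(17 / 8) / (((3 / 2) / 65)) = 1105 / 12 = 92.08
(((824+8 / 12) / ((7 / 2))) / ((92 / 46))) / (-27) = -2474 / 567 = -4.36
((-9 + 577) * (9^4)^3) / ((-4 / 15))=-601574912704530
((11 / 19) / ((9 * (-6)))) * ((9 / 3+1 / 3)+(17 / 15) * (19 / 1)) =-4103 / 15390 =-0.27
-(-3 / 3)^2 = -1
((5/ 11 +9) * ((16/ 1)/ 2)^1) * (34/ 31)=28288/ 341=82.96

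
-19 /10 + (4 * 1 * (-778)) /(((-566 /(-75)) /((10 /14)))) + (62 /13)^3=-187.97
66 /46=33 /23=1.43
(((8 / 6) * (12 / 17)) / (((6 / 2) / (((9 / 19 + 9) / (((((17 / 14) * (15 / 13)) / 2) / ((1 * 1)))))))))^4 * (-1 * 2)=-589054429638950912 / 909087685468561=-647.96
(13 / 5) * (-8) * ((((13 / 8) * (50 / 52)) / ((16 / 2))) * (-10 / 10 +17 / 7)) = -325 / 56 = -5.80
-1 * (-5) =5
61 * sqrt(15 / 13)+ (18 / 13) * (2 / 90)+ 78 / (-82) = -2453 / 2665+ 61 * sqrt(195) / 13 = 64.60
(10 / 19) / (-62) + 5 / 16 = 2865 / 9424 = 0.30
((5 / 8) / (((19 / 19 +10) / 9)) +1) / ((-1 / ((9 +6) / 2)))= -1995 / 176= -11.34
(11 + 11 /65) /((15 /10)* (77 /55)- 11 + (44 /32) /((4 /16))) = -726 /221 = -3.29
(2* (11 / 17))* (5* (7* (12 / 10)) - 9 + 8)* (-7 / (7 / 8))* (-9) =64944 / 17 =3820.24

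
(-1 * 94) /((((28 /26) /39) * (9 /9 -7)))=7943 /14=567.36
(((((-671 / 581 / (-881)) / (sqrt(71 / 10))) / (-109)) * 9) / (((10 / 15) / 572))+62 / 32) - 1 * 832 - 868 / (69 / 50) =-1610789 / 1104 - 5181462 * sqrt(710) / 3961292279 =-1459.08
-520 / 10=-52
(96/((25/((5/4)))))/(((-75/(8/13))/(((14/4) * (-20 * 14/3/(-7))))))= -1792/975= -1.84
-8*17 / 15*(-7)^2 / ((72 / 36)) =-3332 / 15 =-222.13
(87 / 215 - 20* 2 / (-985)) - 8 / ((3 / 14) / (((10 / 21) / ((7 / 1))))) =-5588683 / 2668365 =-2.09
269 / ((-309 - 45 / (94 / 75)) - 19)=-25286 / 34207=-0.74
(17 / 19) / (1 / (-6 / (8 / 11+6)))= -561 / 703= -0.80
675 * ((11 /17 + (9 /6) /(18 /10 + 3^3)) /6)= 85575 /1088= 78.65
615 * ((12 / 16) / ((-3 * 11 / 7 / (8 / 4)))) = -4305 / 22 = -195.68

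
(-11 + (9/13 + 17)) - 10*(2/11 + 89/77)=-6691/1001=-6.68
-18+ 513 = 495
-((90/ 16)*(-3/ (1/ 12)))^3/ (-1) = -66430125/ 8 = -8303765.62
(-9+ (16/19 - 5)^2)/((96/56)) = 5236/1083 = 4.83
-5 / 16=-0.31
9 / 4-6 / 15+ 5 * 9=937 / 20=46.85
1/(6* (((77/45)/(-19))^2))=243675/11858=20.55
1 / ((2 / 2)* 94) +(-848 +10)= -837.99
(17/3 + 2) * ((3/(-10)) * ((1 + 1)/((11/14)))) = -322/55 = -5.85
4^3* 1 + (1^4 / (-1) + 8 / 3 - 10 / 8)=773 / 12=64.42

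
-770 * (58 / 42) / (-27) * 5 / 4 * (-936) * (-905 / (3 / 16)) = 6004856000 / 27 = 222402074.07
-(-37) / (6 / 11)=407 / 6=67.83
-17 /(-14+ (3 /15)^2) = 425 /349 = 1.22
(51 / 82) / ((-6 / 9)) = -153 / 164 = -0.93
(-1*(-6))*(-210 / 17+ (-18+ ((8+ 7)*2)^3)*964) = 2653084836 / 17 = 156063813.88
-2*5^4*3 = -3750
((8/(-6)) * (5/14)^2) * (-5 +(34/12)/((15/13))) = 1145/2646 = 0.43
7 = 7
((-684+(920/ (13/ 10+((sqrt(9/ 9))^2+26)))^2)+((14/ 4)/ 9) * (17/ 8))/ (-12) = -4309244447/ 138393792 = -31.14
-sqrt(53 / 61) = -sqrt(3233) / 61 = -0.93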